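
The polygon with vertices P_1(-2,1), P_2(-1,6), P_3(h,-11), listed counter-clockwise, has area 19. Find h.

-12

Write out the shoelace sum; only the two edges meeting at P_3 involve h:
2·Area = [((-1)·(-11) − h·6) + (h·1 − (-2)·(-11))] + -11
       = -5·h + -22 = 38
⇒ h = -12.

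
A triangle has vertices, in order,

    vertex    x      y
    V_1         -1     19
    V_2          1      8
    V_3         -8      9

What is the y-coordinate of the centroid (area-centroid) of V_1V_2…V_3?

Apply the shoelace formula. First the cross-terms c_i = x_i·y_{i+1} − x_{i+1}·y_i:
  -27, 73, -143  ⇒  2A = -97, A = -48.5.
Then Σ (y_i + y_{i+1})·c_i = -3492, so ȳ = -3492 / (6·(-48.5)) = 12.

12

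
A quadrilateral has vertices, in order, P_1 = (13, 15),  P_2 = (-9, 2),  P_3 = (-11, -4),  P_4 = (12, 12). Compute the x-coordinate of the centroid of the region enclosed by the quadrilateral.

0

Apply the shoelace formula. First the cross-terms c_i = x_i·y_{i+1} − x_{i+1}·y_i:
  161, 58, -84, 24  ⇒  2A = 159, A = 79.5.
Then Σ (x_i + x_{i+1})·c_i = 0, so x̄ = 0 / (6·79.5) = 0.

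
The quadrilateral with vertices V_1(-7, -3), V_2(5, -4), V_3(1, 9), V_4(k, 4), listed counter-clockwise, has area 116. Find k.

-9

Write out the shoelace sum; only the two edges meeting at V_4 involve k:
2·Area = [(1·4 − k·9) + (k·(-3) − (-7)·4)] + 92
       = -12·k + 124 = 232
⇒ k = -9.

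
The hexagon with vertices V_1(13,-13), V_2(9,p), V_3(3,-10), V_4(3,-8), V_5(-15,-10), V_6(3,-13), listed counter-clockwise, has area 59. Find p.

-12

The doubled signed area Σ (x_i y_{i+1} − x_{i+1} y_i) is linear in p.
With p=0 it equals 238; the coefficient of p is 10 (from the two edges through V_2).
So 10·p + 238 = 2·59 = 118 ⇒ p = -12.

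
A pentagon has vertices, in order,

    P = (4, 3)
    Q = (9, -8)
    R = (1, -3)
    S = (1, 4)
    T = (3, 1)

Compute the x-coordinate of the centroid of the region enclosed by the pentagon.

136/33

Apply Gauss's area formula. First the cross-terms c_i = x_i·y_{i+1} − x_{i+1}·y_i:
  -59, -19, 7, -11, 5  ⇒  2A = -77, A = -38.5.
Then Σ (x_i + x_{i+1})·c_i = -952, so x̄ = -952 / (6·(-38.5)) = 136/33.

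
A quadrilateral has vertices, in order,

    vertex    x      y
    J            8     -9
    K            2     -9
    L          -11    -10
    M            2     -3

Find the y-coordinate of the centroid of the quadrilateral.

-412/57

Apply the shoelace formula. First the cross-terms c_i = x_i·y_{i+1} − x_{i+1}·y_i:
  -54, -119, 53, 6  ⇒  2A = -114, A = -57.
Then Σ (y_i + y_{i+1})·c_i = 2472, so ȳ = 2472 / (6·(-57)) = -412/57.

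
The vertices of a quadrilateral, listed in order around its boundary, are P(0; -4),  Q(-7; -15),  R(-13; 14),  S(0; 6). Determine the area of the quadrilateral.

Apply the shoelace formula: 2A = Σ (x_i·y_{i+1} − x_{i+1}·y_i), indices taken mod 4.
Σ = (-28) + (-293) + (-78) + (0) = -399
Area = |Σ|/2 = 199.5.

199.5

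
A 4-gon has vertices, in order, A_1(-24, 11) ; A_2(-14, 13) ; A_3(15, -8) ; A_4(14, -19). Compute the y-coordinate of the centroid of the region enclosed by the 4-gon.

Apply the shoelace formula. First the cross-terms c_i = x_i·y_{i+1} − x_{i+1}·y_i:
  -158, -83, -173, -302  ⇒  2A = -716, A = -358.
Then Σ (y_i + y_{i+1})·c_i = 2880, so ȳ = 2880 / (6·(-358)) = -240/179.

-240/179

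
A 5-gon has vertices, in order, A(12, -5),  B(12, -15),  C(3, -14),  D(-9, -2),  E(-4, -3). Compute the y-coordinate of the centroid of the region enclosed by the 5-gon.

Apply the surveyor's formula. First the cross-terms c_i = x_i·y_{i+1} − x_{i+1}·y_i:
  -120, -123, -132, 19, 56  ⇒  2A = -300, A = -150.
Then Σ (y_i + y_{i+1})·c_i = 7536, so ȳ = 7536 / (6·(-150)) = -628/75.

-628/75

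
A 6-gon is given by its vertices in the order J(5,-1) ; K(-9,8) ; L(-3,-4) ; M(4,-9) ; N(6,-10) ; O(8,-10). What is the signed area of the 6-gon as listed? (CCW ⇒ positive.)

Cross-terms: 31, 60, 43, 14, 20, 42  ⇒  Σ = 210
Signed area = Σ/2 = 105 (positive ⇒ counter-clockwise traversal).

105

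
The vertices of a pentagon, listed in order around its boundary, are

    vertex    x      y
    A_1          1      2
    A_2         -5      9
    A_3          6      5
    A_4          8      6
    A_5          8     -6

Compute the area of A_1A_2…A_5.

69

Apply the shoelace (surveyor's) formula: 2A = Σ (x_i·y_{i+1} − x_{i+1}·y_i), indices taken mod 5.
Σ = (19) + (-79) + (-4) + (-96) + (22) = -138
Area = |Σ|/2 = 69.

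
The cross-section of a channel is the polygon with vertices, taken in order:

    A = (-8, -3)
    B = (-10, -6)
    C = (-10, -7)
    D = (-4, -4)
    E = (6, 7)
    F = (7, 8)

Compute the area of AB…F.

39

Apply Gauss's area formula: 2A = Σ (x_i·y_{i+1} − x_{i+1}·y_i), indices taken mod 6.
Σ = (18) + (10) + (12) + (-4) + (-1) + (43) = 78
Area = |Σ|/2 = 39.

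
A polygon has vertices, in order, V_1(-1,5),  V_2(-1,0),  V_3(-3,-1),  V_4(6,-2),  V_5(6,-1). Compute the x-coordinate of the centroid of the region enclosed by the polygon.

Apply the surveyor's formula. First the cross-terms c_i = x_i·y_{i+1} − x_{i+1}·y_i:
  5, 1, 12, 6, 29  ⇒  2A = 53, A = 26.5.
Then Σ (x_i + x_{i+1})·c_i = 239, so x̄ = 239 / (6·26.5) = 239/159.

239/159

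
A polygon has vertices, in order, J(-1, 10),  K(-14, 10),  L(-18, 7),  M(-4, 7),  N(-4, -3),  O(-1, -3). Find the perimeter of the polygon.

|JK| = √((-13)² + (0)²) = √169 = 13
|KL| = √((-4)² + (-3)²) = √25 = 5
|LM| = √((14)² + (0)²) = √196 = 14
|MN| = √((0)² + (-10)²) = √100 = 10
|NO| = √((3)² + (0)²) = √9 = 3
|OJ| = √((0)² + (13)²) = √169 = 13
Perimeter = 13 + 5 + 14 + 10 + 3 + 13 = 58.

58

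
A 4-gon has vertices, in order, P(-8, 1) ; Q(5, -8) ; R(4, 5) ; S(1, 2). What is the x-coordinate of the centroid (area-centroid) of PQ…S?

Apply the shoelace formula. First the cross-terms c_i = x_i·y_{i+1} − x_{i+1}·y_i:
  59, 57, 3, 17  ⇒  2A = 136, A = 68.
Then Σ (x_i + x_{i+1})·c_i = 232, so x̄ = 232 / (6·68) = 29/51.

29/51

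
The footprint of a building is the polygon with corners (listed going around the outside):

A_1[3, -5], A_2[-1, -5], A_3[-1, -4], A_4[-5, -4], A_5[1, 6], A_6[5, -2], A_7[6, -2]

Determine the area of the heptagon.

Apply the shoelace (surveyor's) formula: 2A = Σ (x_i·y_{i+1} − x_{i+1}·y_i), indices taken mod 7.
Σ = (-20) + (-1) + (-16) + (-26) + (-32) + (2) + (-24) = -117
Area = |Σ|/2 = 58.5.

58.5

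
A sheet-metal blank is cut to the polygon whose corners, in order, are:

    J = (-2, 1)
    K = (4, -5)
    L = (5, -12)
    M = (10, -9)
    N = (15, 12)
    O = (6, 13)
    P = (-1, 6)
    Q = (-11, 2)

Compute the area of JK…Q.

Σ = (6) + (-23) + (75) + (255) + (123) + (49) + (64) + (-7) = 542
Area = |Σ|/2 = 271.

271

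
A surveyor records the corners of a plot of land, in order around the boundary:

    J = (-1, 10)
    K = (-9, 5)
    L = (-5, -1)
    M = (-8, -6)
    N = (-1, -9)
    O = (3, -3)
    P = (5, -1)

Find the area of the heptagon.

149

Σ = (85) + (34) + (22) + (66) + (30) + (12) + (49) = 298
Area = |Σ|/2 = 149.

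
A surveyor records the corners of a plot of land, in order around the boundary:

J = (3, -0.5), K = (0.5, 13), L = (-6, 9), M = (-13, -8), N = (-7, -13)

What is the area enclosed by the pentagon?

J→K: (3)(13) − (0.5)(-0.5) = 39.25
K→L: (0.5)(9) − (-6)(13) = 82.5
L→M: (-6)(-8) − (-13)(9) = 165
M→N: (-13)(-13) − (-7)(-8) = 113
N→J: (-7)(-0.5) − (3)(-13) = 42.5
Σ = 442.25
Area = |Σ|/2 = 221.125.

221.125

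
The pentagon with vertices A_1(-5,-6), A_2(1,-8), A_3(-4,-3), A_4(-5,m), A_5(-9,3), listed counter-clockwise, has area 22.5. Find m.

The doubled signed area Σ (x_i y_{i+1} − x_{i+1} y_i) is linear in m.
With m=0 it equals 50; the coefficient of m is 5 (from the two edges through A_4).
So 5·m + 50 = 2·22.5 = 45 ⇒ m = -1.

-1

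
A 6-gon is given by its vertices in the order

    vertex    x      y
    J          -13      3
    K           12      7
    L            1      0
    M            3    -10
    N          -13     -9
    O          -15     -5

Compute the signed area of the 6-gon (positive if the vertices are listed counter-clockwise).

-240.5

J→K: (-13)(7) − (12)(3) = -127
K→L: (12)(0) − (1)(7) = -7
L→M: (1)(-10) − (3)(0) = -10
M→N: (3)(-9) − (-13)(-10) = -157
N→O: (-13)(-5) − (-15)(-9) = -70
O→J: (-15)(3) − (-13)(-5) = -110
Σ = -481
Signed area = Σ/2 = -240.5 (negative ⇒ clockwise traversal).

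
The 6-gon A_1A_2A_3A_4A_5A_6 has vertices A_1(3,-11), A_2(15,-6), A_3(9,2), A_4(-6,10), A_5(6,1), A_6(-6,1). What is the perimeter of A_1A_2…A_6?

82

|A_1A_2| = √((12)² + (5)²) = √169 = 13
|A_2A_3| = √((-6)² + (8)²) = √100 = 10
|A_3A_4| = √((-15)² + (8)²) = √289 = 17
|A_4A_5| = √((12)² + (-9)²) = √225 = 15
|A_5A_6| = √((-12)² + (0)²) = √144 = 12
|A_6A_1| = √((9)² + (-12)²) = √225 = 15
Perimeter = 13 + 10 + 17 + 15 + 12 + 15 = 82.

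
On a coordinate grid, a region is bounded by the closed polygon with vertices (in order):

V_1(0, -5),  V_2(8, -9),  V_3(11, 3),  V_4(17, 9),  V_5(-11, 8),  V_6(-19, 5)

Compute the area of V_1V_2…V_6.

Apply the surveyor's formula: 2A = Σ (x_i·y_{i+1} − x_{i+1}·y_i), indices taken mod 6.
Σ = (40) + (123) + (48) + (235) + (97) + (95) = 638
Area = |Σ|/2 = 319.

319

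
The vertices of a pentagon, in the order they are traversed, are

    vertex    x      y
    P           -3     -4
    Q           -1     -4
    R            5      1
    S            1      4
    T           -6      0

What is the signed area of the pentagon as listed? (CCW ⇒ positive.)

47

Σ = (8) + (19) + (19) + (24) + (24) = 94
Signed area = Σ/2 = 47 (positive ⇒ counter-clockwise traversal).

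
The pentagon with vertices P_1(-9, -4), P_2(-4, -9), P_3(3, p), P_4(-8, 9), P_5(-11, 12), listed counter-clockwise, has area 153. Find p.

8

The doubled signed area Σ (x_i y_{i+1} − x_{i+1} y_i) is linear in p.
With p=0 it equals 274; the coefficient of p is 4 (from the two edges through P_3).
So 4·p + 274 = 2·153 = 306 ⇒ p = 8.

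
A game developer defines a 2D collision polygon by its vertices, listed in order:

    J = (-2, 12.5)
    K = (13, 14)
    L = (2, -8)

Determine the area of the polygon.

Apply the shoelace formula: 2A = Σ (x_i·y_{i+1} − x_{i+1}·y_i), indices taken mod 3.
Cross-terms: -190.5, -132, 9  ⇒  Σ = -313.5
Area = |Σ|/2 = 156.75.

156.75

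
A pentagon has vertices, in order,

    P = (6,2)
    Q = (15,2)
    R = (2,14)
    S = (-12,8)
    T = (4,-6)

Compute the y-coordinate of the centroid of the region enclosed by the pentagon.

Apply the shoelace formula. First the cross-terms c_i = x_i·y_{i+1} − x_{i+1}·y_i:
  -18, 206, 184, 40, 44  ⇒  2A = 456, A = 228.
Then Σ (y_i + y_{i+1})·c_i = 7176, so ȳ = 7176 / (6·228) = 299/57.

299/57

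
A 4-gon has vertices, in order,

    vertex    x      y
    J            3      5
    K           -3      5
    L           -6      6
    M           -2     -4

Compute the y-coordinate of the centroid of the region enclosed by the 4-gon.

Apply the shoelace (surveyor's) formula. First the cross-terms c_i = x_i·y_{i+1} − x_{i+1}·y_i:
  30, 12, 36, 2  ⇒  2A = 80, A = 40.
Then Σ (y_i + y_{i+1})·c_i = 506, so ȳ = 506 / (6·40) = 253/120.

253/120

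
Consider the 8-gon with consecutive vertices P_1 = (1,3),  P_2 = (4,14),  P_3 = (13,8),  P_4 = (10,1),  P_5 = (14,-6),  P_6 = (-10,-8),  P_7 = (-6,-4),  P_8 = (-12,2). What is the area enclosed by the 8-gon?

P_1→P_2: (1)(14) − (4)(3) = 2
P_2→P_3: (4)(8) − (13)(14) = -150
P_3→P_4: (13)(1) − (10)(8) = -67
P_4→P_5: (10)(-6) − (14)(1) = -74
P_5→P_6: (14)(-8) − (-10)(-6) = -172
P_6→P_7: (-10)(-4) − (-6)(-8) = -8
P_7→P_8: (-6)(2) − (-12)(-4) = -60
P_8→P_1: (-12)(3) − (1)(2) = -38
Σ = -567
Area = |Σ|/2 = 283.5.

283.5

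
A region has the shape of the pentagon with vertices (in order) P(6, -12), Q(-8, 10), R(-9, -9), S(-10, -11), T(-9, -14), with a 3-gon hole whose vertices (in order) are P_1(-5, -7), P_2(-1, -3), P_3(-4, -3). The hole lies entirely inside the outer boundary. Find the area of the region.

178

Outer boundary:
Σ = (-36) + (162) + (9) + (41) + (192) = 368
Area = |Σ|/2 = 184.
Hole:
Apply the shoelace (surveyor's) formula: 2A = Σ (x_i·y_{i+1} − x_{i+1}·y_i), indices taken mod 3.
P_1→P_2: (-5)(-3) − (-1)(-7) = 8
P_2→P_3: (-1)(-3) − (-4)(-3) = -9
P_3→P_1: (-4)(-7) − (-5)(-3) = 13
Σ = 12
Area = |Σ|/2 = 6.
Net area = 184 − 6 = 178.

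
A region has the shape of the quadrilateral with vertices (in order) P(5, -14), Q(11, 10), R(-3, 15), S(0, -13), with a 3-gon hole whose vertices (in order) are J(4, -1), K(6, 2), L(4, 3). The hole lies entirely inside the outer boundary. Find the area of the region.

Outer boundary:
Apply the surveyor's formula: 2A = Σ (x_i·y_{i+1} − x_{i+1}·y_i), indices taken mod 4.
Cross-terms: 204, 195, 39, 65  ⇒  Σ = 503
Area = |Σ|/2 = 251.5.
Hole:
Cross-terms: 14, 10, -16  ⇒  Σ = 8
Area = |Σ|/2 = 4.
Net area = 251.5 − 4 = 247.5.

247.5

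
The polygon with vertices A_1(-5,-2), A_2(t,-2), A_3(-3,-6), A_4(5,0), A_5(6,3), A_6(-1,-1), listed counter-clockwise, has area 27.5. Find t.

-3

Write out the shoelace sum; only the two edges meeting at A_2 involve t:
2·Area = [((-5)·(-2) − t·(-2)) + (t·(-6) − (-3)·(-2))] + 39
       = -4·t + 43 = 55
⇒ t = -3.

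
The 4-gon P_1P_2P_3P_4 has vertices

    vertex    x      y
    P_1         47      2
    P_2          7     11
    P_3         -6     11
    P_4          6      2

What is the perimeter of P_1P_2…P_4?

|P_1P_2| = √((-40)² + (9)²) = √1681 = 41
|P_2P_3| = √((-13)² + (0)²) = √169 = 13
|P_3P_4| = √((12)² + (-9)²) = √225 = 15
|P_4P_1| = √((41)² + (0)²) = √1681 = 41
Perimeter = 41 + 13 + 15 + 41 = 110.

110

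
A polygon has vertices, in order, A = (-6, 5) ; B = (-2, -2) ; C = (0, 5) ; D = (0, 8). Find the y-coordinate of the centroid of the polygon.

11/3

Apply the shoelace formula. First the cross-terms c_i = x_i·y_{i+1} − x_{i+1}·y_i:
  22, -10, 0, 48  ⇒  2A = 60, A = 30.
Then Σ (y_i + y_{i+1})·c_i = 660, so ȳ = 660 / (6·30) = 11/3.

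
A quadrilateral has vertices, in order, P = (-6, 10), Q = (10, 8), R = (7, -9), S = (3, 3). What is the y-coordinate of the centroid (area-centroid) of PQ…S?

Apply the surveyor's formula. First the cross-terms c_i = x_i·y_{i+1} − x_{i+1}·y_i:
  -148, -146, 48, 48  ⇒  2A = -198, A = -99.
Then Σ (y_i + y_{i+1})·c_i = -2182, so ȳ = -2182 / (6·(-99)) = 1091/297.

1091/297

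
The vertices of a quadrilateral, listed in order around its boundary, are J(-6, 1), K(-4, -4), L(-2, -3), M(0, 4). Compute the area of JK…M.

24

Σ = (28) + (4) + (-8) + (24) = 48
Area = |Σ|/2 = 24.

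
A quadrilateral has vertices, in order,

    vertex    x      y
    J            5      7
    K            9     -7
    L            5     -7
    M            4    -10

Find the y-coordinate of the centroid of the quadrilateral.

-38/15

Apply the surveyor's formula. First the cross-terms c_i = x_i·y_{i+1} − x_{i+1}·y_i:
  -98, -28, -22, 78  ⇒  2A = -70, A = -35.
Then Σ (y_i + y_{i+1})·c_i = 532, so ȳ = 532 / (6·(-35)) = -38/15.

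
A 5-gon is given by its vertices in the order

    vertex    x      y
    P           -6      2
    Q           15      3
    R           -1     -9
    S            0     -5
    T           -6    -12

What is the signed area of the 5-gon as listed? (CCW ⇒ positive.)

Σ = (-48) + (-132) + (5) + (-30) + (-84) = -289
Signed area = Σ/2 = -144.5 (negative ⇒ clockwise traversal).

-144.5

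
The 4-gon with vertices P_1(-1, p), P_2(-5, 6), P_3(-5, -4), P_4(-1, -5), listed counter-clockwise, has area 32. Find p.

The doubled signed area Σ (x_i y_{i+1} − x_{i+1} y_i) is linear in p.
With p=0 it equals 60; the coefficient of p is 4 (from the two edges through P_1).
So 4·p + 60 = 2·32 = 64 ⇒ p = 1.

1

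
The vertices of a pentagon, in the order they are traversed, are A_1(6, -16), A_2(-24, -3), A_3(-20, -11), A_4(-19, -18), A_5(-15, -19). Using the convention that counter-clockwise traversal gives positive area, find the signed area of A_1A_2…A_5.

Apply the surveyor's formula: 2A = Σ (x_i·y_{i+1} − x_{i+1}·y_i), indices taken mod 5.
A_1→A_2: (6)(-3) − (-24)(-16) = -402
A_2→A_3: (-24)(-11) − (-20)(-3) = 204
A_3→A_4: (-20)(-18) − (-19)(-11) = 151
A_4→A_5: (-19)(-19) − (-15)(-18) = 91
A_5→A_1: (-15)(-16) − (6)(-19) = 354
Σ = 398
Signed area = Σ/2 = 199 (positive ⇒ counter-clockwise traversal).

199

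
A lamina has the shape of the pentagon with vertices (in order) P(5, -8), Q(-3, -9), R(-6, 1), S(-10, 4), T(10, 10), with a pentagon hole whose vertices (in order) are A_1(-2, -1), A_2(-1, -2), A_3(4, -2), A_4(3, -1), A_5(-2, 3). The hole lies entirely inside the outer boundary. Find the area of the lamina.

190

Outer boundary:
Σ = (-69) + (-57) + (-14) + (-140) + (-130) = -410
Area = |Σ|/2 = 205.
Hole:
Apply Gauss's area formula: 2A = Σ (x_i·y_{i+1} − x_{i+1}·y_i), indices taken mod 5.
A_1→A_2: (-2)(-2) − (-1)(-1) = 3
A_2→A_3: (-1)(-2) − (4)(-2) = 10
A_3→A_4: (4)(-1) − (3)(-2) = 2
A_4→A_5: (3)(3) − (-2)(-1) = 7
A_5→A_1: (-2)(-1) − (-2)(3) = 8
Σ = 30
Area = |Σ|/2 = 15.
Net area = 205 − 15 = 190.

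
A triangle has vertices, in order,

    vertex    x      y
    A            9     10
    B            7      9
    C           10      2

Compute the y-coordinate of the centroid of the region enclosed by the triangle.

7

Apply Gauss's area formula. First the cross-terms c_i = x_i·y_{i+1} − x_{i+1}·y_i:
  11, -76, 82  ⇒  2A = 17, A = 8.5.
Then Σ (y_i + y_{i+1})·c_i = 357, so ȳ = 357 / (6·8.5) = 7.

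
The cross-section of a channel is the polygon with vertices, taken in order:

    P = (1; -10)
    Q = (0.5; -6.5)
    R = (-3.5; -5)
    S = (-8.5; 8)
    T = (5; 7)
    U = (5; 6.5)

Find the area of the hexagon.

Apply the surveyor's formula: 2A = Σ (x_i·y_{i+1} − x_{i+1}·y_i), indices taken mod 6.
Cross-terms: -1.5, -25.25, -70.5, -99.5, -2.5, -56.5  ⇒  Σ = -255.75
Area = |Σ|/2 = 127.875.

127.875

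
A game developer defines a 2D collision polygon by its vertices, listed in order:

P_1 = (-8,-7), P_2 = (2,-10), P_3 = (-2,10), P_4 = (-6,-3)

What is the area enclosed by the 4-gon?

89

Apply the shoelace formula: 2A = Σ (x_i·y_{i+1} − x_{i+1}·y_i), indices taken mod 4.
Σ = (94) + (0) + (66) + (18) = 178
Area = |Σ|/2 = 89.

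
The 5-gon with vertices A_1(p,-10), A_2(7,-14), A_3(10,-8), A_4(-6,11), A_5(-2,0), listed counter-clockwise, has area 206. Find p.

Write out the shoelace sum; only the two edges meeting at A_1 involve p:
2·Area = [((-2)·(-10) − p·0) + (p·(-14) − 7·(-10))] + 168
       = -14·p + 258 = 412
⇒ p = -11.

-11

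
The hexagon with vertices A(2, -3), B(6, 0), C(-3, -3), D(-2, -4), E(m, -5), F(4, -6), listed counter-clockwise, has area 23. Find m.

-5

Write out the shoelace sum; only the two edges meeting at E involve m:
2·Area = [((-2)·(-5) − m·(-4)) + (m·(-6) − 4·(-5))] + 6
       = -2·m + 36 = 46
⇒ m = -5.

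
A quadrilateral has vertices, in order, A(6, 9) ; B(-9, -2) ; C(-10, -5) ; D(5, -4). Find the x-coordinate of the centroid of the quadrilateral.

Apply the surveyor's formula. First the cross-terms c_i = x_i·y_{i+1} − x_{i+1}·y_i:
  69, 25, 65, 69  ⇒  2A = 228, A = 114.
Then Σ (x_i + x_{i+1})·c_i = -248, so x̄ = -248 / (6·114) = -62/171.

-62/171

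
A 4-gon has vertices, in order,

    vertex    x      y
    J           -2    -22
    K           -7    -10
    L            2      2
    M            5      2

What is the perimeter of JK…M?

|JK| = √((-5)² + (12)²) = √169 = 13
|KL| = √((9)² + (12)²) = √225 = 15
|LM| = √((3)² + (0)²) = √9 = 3
|MJ| = √((-7)² + (-24)²) = √625 = 25
Perimeter = 13 + 15 + 3 + 25 = 56.

56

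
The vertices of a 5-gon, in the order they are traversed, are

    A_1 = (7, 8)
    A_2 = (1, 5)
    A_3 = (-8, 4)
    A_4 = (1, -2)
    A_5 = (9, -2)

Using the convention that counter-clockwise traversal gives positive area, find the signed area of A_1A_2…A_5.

Cross-terms: 27, 44, 12, 16, 86  ⇒  Σ = 185
Signed area = Σ/2 = 92.5 (positive ⇒ counter-clockwise traversal).

92.5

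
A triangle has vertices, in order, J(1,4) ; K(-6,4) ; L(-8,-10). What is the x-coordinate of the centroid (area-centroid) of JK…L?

-13/3

Apply the shoelace formula. First the cross-terms c_i = x_i·y_{i+1} − x_{i+1}·y_i:
  28, 92, -22  ⇒  2A = 98, A = 49.
Then Σ (x_i + x_{i+1})·c_i = -1274, so x̄ = -1274 / (6·49) = -13/3.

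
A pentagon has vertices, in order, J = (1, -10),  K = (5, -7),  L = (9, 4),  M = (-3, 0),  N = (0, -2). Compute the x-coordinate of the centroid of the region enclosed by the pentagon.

246/73

Apply the surveyor's formula. First the cross-terms c_i = x_i·y_{i+1} − x_{i+1}·y_i:
  43, 83, 12, 6, 2  ⇒  2A = 146, A = 73.
Then Σ (x_i + x_{i+1})·c_i = 1476, so x̄ = 1476 / (6·73) = 246/73.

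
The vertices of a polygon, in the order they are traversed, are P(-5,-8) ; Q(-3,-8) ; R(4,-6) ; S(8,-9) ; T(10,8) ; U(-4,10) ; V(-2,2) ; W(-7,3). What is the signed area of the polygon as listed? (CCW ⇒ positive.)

Apply the shoelace (surveyor's) formula: 2A = Σ (x_i·y_{i+1} − x_{i+1}·y_i), indices taken mod 8.
Σ = (16) + (50) + (12) + (154) + (132) + (12) + (8) + (71) = 455
Signed area = Σ/2 = 227.5 (positive ⇒ counter-clockwise traversal).

227.5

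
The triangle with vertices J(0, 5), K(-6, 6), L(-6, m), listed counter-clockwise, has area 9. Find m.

Write out the shoelace sum; only the two edges meeting at L involve m:
2·Area = [((-6)·m − (-6)·6) + ((-6)·5 − 0·m)] + 30
       = -6·m + 36 = 18
⇒ m = 3.

3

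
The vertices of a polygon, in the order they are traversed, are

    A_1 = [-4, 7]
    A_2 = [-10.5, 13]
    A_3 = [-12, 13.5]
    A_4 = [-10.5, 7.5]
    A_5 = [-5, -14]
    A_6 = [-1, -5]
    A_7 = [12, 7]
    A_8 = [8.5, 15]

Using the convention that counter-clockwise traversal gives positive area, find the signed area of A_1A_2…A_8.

Apply the surveyor's formula: 2A = Σ (x_i·y_{i+1} − x_{i+1}·y_i), indices taken mod 8.
A_1→A_2: (-4)(13) − (-10.5)(7) = 21.5
A_2→A_3: (-10.5)(13.5) − (-12)(13) = 14.25
A_3→A_4: (-12)(7.5) − (-10.5)(13.5) = 51.75
A_4→A_5: (-10.5)(-14) − (-5)(7.5) = 184.5
A_5→A_6: (-5)(-5) − (-1)(-14) = 11
A_6→A_7: (-1)(7) − (12)(-5) = 53
A_7→A_8: (12)(15) − (8.5)(7) = 120.5
A_8→A_1: (8.5)(7) − (-4)(15) = 119.5
Σ = 576
Signed area = Σ/2 = 288 (positive ⇒ counter-clockwise traversal).

288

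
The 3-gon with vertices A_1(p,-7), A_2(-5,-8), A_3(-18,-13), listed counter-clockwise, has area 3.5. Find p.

The doubled signed area Σ (x_i y_{i+1} − x_{i+1} y_i) is linear in p.
With p=0 it equals 12; the coefficient of p is 5 (from the two edges through A_1).
So 5·p + 12 = 2·3.5 = 7 ⇒ p = -1.

-1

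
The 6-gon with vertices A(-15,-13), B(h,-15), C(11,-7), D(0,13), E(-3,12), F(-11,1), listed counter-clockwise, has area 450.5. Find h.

7

Write out the shoelace sum; only the two edges meeting at B involve h:
2·Area = [((-15)·(-15) − h·(-13)) + (h·(-7) − 11·(-15))] + 469
       = 6·h + 859 = 901
⇒ h = 7.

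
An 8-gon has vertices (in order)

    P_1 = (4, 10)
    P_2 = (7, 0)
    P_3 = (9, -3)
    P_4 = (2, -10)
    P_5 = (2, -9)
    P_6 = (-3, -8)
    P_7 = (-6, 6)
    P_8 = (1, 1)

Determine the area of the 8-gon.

Apply Gauss's area formula: 2A = Σ (x_i·y_{i+1} − x_{i+1}·y_i), indices taken mod 8.
Cross-terms: -70, -21, -84, 2, -43, -66, -12, 6  ⇒  Σ = -288
Area = |Σ|/2 = 144.

144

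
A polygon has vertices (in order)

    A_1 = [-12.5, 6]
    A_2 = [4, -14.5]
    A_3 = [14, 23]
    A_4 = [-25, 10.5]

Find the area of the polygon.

577.75

A_1→A_2: (-12.5)(-14.5) − (4)(6) = 157.25
A_2→A_3: (4)(23) − (14)(-14.5) = 295
A_3→A_4: (14)(10.5) − (-25)(23) = 722
A_4→A_1: (-25)(6) − (-12.5)(10.5) = -18.75
Σ = 1155.5
Area = |Σ|/2 = 577.75.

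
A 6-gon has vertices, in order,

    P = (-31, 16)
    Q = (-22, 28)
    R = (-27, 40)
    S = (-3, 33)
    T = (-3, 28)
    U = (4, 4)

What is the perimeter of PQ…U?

120

|PQ| = √((9)² + (12)²) = √225 = 15
|QR| = √((-5)² + (12)²) = √169 = 13
|RS| = √((24)² + (-7)²) = √625 = 25
|ST| = √((0)² + (-5)²) = √25 = 5
|TU| = √((7)² + (-24)²) = √625 = 25
|UP| = √((-35)² + (12)²) = √1369 = 37
Perimeter = 15 + 13 + 25 + 5 + 25 + 37 = 120.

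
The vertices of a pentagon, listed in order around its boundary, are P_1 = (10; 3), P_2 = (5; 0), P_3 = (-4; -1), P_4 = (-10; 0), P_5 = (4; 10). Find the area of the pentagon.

109

Σ = (-15) + (-5) + (-10) + (-100) + (-88) = -218
Area = |Σ|/2 = 109.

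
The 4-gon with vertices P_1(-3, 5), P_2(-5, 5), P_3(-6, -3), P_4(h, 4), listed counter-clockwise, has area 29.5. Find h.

2

The doubled signed area Σ (x_i y_{i+1} − x_{i+1} y_i) is linear in h.
With h=0 it equals 43; the coefficient of h is 8 (from the two edges through P_4).
So 8·h + 43 = 2·29.5 = 59 ⇒ h = 2.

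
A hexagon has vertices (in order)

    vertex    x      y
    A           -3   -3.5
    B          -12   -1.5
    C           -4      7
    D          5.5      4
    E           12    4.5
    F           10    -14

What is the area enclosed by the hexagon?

Σ = (-37.5) + (-90) + (-54.5) + (-23.25) + (-213) + (-77) = -495.25
Area = |Σ|/2 = 247.625.

247.625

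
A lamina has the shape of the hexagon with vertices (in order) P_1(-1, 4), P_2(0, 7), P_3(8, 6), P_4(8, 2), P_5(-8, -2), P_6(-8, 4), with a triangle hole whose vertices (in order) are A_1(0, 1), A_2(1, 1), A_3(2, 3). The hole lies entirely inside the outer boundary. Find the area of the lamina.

Outer boundary:
Apply the shoelace (surveyor's) formula: 2A = Σ (x_i·y_{i+1} − x_{i+1}·y_i), indices taken mod 6.
Cross-terms: -7, -56, -32, 0, -48, -28  ⇒  Σ = -171
Area = |Σ|/2 = 85.5.
Hole:
Σ = (-1) + (1) + (2) = 2
Area = |Σ|/2 = 1.
Net area = 85.5 − 1 = 84.5.

84.5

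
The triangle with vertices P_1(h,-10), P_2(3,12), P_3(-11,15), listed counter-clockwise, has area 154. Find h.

3

Write out the shoelace sum; only the two edges meeting at P_1 involve h:
2·Area = [((-11)·(-10) − h·15) + (h·12 − 3·(-10))] + 177
       = -3·h + 317 = 308
⇒ h = 3.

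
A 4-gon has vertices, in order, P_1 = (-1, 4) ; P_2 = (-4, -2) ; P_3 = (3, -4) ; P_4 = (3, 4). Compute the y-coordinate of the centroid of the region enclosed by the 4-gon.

2/15

Apply the shoelace (surveyor's) formula. First the cross-terms c_i = x_i·y_{i+1} − x_{i+1}·y_i:
  18, 22, 24, 16  ⇒  2A = 80, A = 40.
Then Σ (y_i + y_{i+1})·c_i = 32, so ȳ = 32 / (6·40) = 2/15.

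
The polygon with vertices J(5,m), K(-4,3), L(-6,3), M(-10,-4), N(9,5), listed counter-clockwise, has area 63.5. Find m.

7

The doubled signed area Σ (x_i y_{i+1} − x_{i+1} y_i) is linear in m.
With m=0 it equals 36; the coefficient of m is 13 (from the two edges through J).
So 13·m + 36 = 2·63.5 = 127 ⇒ m = 7.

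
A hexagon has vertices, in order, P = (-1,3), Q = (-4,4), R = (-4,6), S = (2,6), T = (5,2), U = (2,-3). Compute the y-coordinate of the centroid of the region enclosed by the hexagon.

Apply the shoelace (surveyor's) formula. First the cross-terms c_i = x_i·y_{i+1} − x_{i+1}·y_i:
  8, -8, -36, -26, -19, 3  ⇒  2A = -78, A = -39.
Then Σ (y_i + y_{i+1})·c_i = -645, so ȳ = -645 / (6·(-39)) = 215/78.

215/78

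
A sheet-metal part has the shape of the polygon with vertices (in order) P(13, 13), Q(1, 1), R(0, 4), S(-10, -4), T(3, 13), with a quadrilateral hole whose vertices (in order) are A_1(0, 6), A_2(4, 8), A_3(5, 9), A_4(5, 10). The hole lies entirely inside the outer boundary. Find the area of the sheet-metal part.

98.5

Outer boundary:
Apply Gauss's area formula: 2A = Σ (x_i·y_{i+1} − x_{i+1}·y_i), indices taken mod 5.
Σ = (0) + (4) + (40) + (-118) + (-130) = -204
Area = |Σ|/2 = 102.
Hole:
Apply the shoelace formula: 2A = Σ (x_i·y_{i+1} − x_{i+1}·y_i), indices taken mod 4.
Σ = (-24) + (-4) + (5) + (30) = 7
Area = |Σ|/2 = 3.5.
Net area = 102 − 3.5 = 98.5.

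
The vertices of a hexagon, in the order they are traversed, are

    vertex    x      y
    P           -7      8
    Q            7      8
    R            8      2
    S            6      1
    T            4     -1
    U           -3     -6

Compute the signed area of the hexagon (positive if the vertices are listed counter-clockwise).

-134.5

Σ = (-112) + (-50) + (-4) + (-10) + (-27) + (-66) = -269
Signed area = Σ/2 = -134.5 (negative ⇒ clockwise traversal).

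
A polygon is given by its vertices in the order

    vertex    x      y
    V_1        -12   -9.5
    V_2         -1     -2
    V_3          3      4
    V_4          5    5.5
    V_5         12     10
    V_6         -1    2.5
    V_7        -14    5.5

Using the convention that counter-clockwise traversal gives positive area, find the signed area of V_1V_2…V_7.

Apply the surveyor's formula: 2A = Σ (x_i·y_{i+1} − x_{i+1}·y_i), indices taken mod 7.
Σ = (14.5) + (2) + (-3.5) + (-16) + (40) + (29.5) + (199) = 265.5
Signed area = Σ/2 = 132.75 (positive ⇒ counter-clockwise traversal).

132.75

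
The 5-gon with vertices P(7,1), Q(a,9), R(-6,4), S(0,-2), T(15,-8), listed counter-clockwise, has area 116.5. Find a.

1

Write out the shoelace sum; only the two edges meeting at Q involve a:
2·Area = [(7·9 − a·1) + (a·4 − (-6)·9)] + 113
       = 3·a + 230 = 233
⇒ a = 1.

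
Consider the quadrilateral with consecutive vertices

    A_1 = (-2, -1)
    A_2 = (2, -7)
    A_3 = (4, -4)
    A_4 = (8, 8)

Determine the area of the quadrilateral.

Apply Gauss's area formula: 2A = Σ (x_i·y_{i+1} − x_{i+1}·y_i), indices taken mod 4.
A_1→A_2: (-2)(-7) − (2)(-1) = 16
A_2→A_3: (2)(-4) − (4)(-7) = 20
A_3→A_4: (4)(8) − (8)(-4) = 64
A_4→A_1: (8)(-1) − (-2)(8) = 8
Σ = 108
Area = |Σ|/2 = 54.

54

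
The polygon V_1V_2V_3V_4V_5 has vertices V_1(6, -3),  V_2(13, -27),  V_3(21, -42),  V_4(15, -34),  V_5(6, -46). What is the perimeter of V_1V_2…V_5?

|V_1V_2| = √((7)² + (-24)²) = √625 = 25
|V_2V_3| = √((8)² + (-15)²) = √289 = 17
|V_3V_4| = √((-6)² + (8)²) = √100 = 10
|V_4V_5| = √((-9)² + (-12)²) = √225 = 15
|V_5V_1| = √((0)² + (43)²) = √1849 = 43
Perimeter = 25 + 17 + 10 + 15 + 43 = 110.

110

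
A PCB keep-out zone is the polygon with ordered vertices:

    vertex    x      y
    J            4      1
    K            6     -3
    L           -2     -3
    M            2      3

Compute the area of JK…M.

26

J→K: (4)(-3) − (6)(1) = -18
K→L: (6)(-3) − (-2)(-3) = -24
L→M: (-2)(3) − (2)(-3) = 0
M→J: (2)(1) − (4)(3) = -10
Σ = -52
Area = |Σ|/2 = 26.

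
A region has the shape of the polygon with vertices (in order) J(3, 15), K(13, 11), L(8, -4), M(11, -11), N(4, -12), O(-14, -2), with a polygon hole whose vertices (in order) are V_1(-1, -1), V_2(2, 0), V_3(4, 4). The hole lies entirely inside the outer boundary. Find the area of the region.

402

Outer boundary:
Σ = (-162) + (-140) + (-44) + (-88) + (-176) + (-204) = -814
Area = |Σ|/2 = 407.
Hole:
Σ = (2) + (8) + (0) = 10
Area = |Σ|/2 = 5.
Net area = 407 − 5 = 402.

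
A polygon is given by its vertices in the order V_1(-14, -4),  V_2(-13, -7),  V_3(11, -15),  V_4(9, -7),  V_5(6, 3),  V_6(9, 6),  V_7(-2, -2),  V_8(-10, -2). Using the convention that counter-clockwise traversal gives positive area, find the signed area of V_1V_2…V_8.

222

Apply the shoelace (surveyor's) formula: 2A = Σ (x_i·y_{i+1} − x_{i+1}·y_i), indices taken mod 8.
Cross-terms: 46, 272, 58, 69, 9, -6, -16, 12  ⇒  Σ = 444
Signed area = Σ/2 = 222 (positive ⇒ counter-clockwise traversal).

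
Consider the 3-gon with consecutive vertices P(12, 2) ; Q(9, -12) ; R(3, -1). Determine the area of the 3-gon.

58.5

Apply the shoelace (surveyor's) formula: 2A = Σ (x_i·y_{i+1} − x_{i+1}·y_i), indices taken mod 3.
Cross-terms: -162, 27, 18  ⇒  Σ = -117
Area = |Σ|/2 = 58.5.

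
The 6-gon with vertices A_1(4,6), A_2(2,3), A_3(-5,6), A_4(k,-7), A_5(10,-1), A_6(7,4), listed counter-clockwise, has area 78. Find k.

The doubled signed area Σ (x_i y_{i+1} − x_{i+1} y_i) is linear in k.
With k=0 it equals 205; the coefficient of k is -7 (from the two edges through A_4).
So -7·k + 205 = 2·78 = 156 ⇒ k = 7.

7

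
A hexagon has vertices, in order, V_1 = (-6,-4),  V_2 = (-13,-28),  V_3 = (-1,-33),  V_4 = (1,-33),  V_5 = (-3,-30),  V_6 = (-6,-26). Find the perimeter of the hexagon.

72

|V_1V_2| = √((-7)² + (-24)²) = √625 = 25
|V_2V_3| = √((12)² + (-5)²) = √169 = 13
|V_3V_4| = √((2)² + (0)²) = √4 = 2
|V_4V_5| = √((-4)² + (3)²) = √25 = 5
|V_5V_6| = √((-3)² + (4)²) = √25 = 5
|V_6V_1| = √((0)² + (22)²) = √484 = 22
Perimeter = 25 + 13 + 2 + 5 + 5 + 22 = 72.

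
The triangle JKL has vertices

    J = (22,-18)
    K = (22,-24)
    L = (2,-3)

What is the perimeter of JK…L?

60

|JK| = √((0)² + (-6)²) = √36 = 6
|KL| = √((-20)² + (21)²) = √841 = 29
|LJ| = √((20)² + (-15)²) = √625 = 25
Perimeter = 6 + 29 + 25 = 60.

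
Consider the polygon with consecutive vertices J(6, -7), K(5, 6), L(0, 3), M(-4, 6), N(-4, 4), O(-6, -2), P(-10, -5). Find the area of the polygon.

Apply the surveyor's formula: 2A = Σ (x_i·y_{i+1} − x_{i+1}·y_i), indices taken mod 7.
Σ = (71) + (15) + (12) + (8) + (32) + (10) + (100) = 248
Area = |Σ|/2 = 124.

124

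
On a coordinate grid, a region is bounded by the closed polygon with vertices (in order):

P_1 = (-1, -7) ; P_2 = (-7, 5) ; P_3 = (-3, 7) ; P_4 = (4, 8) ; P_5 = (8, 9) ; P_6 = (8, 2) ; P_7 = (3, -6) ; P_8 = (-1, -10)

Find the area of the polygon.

Apply the shoelace formula: 2A = Σ (x_i·y_{i+1} − x_{i+1}·y_i), indices taken mod 8.
P_1→P_2: (-1)(5) − (-7)(-7) = -54
P_2→P_3: (-7)(7) − (-3)(5) = -34
P_3→P_4: (-3)(8) − (4)(7) = -52
P_4→P_5: (4)(9) − (8)(8) = -28
P_5→P_6: (8)(2) − (8)(9) = -56
P_6→P_7: (8)(-6) − (3)(2) = -54
P_7→P_8: (3)(-10) − (-1)(-6) = -36
P_8→P_1: (-1)(-7) − (-1)(-10) = -3
Σ = -317
Area = |Σ|/2 = 158.5.

158.5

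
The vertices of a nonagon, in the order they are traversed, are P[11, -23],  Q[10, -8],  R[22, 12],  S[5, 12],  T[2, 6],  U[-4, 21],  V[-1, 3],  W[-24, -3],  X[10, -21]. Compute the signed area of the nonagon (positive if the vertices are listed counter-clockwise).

666.5

Apply the surveyor's formula: 2A = Σ (x_i·y_{i+1} − x_{i+1}·y_i), indices taken mod 9.
Σ = (142) + (296) + (204) + (6) + (66) + (9) + (75) + (534) + (1) = 1333
Signed area = Σ/2 = 666.5 (positive ⇒ counter-clockwise traversal).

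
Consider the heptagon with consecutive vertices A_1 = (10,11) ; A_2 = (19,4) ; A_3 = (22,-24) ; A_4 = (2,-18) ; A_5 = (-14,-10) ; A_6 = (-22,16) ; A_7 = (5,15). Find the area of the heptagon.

1141

Apply the surveyor's formula: 2A = Σ (x_i·y_{i+1} − x_{i+1}·y_i), indices taken mod 7.
Cross-terms: -169, -544, -348, -272, -444, -410, -95  ⇒  Σ = -2282
Area = |Σ|/2 = 1141.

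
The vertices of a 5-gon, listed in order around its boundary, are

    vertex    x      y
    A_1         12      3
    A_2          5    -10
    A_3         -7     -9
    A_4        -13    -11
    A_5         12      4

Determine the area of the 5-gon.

111

Cross-terms: -135, -115, -40, 80, -12  ⇒  Σ = -222
Area = |Σ|/2 = 111.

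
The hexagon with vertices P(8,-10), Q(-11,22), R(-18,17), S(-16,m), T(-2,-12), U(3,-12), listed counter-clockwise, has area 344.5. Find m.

11

The doubled signed area Σ (x_i y_{i+1} − x_{i+1} y_i) is linear in m.
With m=0 it equals 865; the coefficient of m is -16 (from the two edges through S).
So -16·m + 865 = 2·344.5 = 689 ⇒ m = 11.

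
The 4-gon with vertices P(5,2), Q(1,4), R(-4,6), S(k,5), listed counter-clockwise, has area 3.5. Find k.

The doubled signed area Σ (x_i y_{i+1} − x_{i+1} y_i) is linear in k.
With k=0 it equals -5; the coefficient of k is -4 (from the two edges through S).
So -4·k + -5 = 2·3.5 = 7 ⇒ k = -3.

-3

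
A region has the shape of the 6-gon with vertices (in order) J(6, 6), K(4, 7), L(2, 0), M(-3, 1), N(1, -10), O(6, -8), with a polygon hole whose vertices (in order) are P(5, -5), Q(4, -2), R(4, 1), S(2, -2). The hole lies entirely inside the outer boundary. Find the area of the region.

Outer boundary:
Apply the surveyor's formula: 2A = Σ (x_i·y_{i+1} − x_{i+1}·y_i), indices taken mod 6.
Σ = (18) + (-14) + (2) + (29) + (52) + (84) = 171
Area = |Σ|/2 = 85.5.
Hole:
Apply Gauss's area formula: 2A = Σ (x_i·y_{i+1} − x_{i+1}·y_i), indices taken mod 4.
Cross-terms: 10, 12, -10, 0  ⇒  Σ = 12
Area = |Σ|/2 = 6.
Net area = 85.5 − 6 = 79.5.

79.5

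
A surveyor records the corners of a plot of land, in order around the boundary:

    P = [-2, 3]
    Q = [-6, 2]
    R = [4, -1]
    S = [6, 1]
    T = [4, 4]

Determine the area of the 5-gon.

31

Cross-terms: 14, -2, 10, 20, 20  ⇒  Σ = 62
Area = |Σ|/2 = 31.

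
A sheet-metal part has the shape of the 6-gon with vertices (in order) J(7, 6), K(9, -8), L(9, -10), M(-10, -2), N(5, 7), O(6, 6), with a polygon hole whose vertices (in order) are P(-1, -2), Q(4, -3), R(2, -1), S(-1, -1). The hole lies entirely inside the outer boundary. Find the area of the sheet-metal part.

156.5

Outer boundary:
Apply the shoelace (surveyor's) formula: 2A = Σ (x_i·y_{i+1} − x_{i+1}·y_i), indices taken mod 6.
Σ = (-110) + (-18) + (-118) + (-60) + (-12) + (-6) = -324
Area = |Σ|/2 = 162.
Hole:
Apply the shoelace (surveyor's) formula: 2A = Σ (x_i·y_{i+1} − x_{i+1}·y_i), indices taken mod 4.
Σ = (11) + (2) + (-3) + (1) = 11
Area = |Σ|/2 = 5.5.
Net area = 162 − 5.5 = 156.5.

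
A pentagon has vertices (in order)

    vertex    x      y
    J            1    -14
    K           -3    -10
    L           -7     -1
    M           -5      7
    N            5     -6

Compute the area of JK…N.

121

Apply the shoelace formula: 2A = Σ (x_i·y_{i+1} − x_{i+1}·y_i), indices taken mod 5.
J→K: (1)(-10) − (-3)(-14) = -52
K→L: (-3)(-1) − (-7)(-10) = -67
L→M: (-7)(7) − (-5)(-1) = -54
M→N: (-5)(-6) − (5)(7) = -5
N→J: (5)(-14) − (1)(-6) = -64
Σ = -242
Area = |Σ|/2 = 121.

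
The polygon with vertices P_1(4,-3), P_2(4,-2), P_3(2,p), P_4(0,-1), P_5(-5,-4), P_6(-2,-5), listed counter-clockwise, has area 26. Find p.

The doubled signed area Σ (x_i y_{i+1} − x_{i+1} y_i) is linear in p.
With p=0 it equals 44; the coefficient of p is 4 (from the two edges through P_3).
So 4·p + 44 = 2·26 = 52 ⇒ p = 2.

2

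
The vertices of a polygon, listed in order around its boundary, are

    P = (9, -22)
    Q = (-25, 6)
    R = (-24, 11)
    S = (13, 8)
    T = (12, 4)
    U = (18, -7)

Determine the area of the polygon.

Σ = (-496) + (-131) + (-335) + (-44) + (-156) + (-333) = -1495
Area = |Σ|/2 = 747.5.

747.5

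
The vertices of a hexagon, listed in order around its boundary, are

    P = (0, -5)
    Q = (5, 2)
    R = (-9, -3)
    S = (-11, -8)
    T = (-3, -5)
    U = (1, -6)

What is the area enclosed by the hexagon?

Apply the shoelace (surveyor's) formula: 2A = Σ (x_i·y_{i+1} − x_{i+1}·y_i), indices taken mod 6.
Cross-terms: 25, 3, 39, 31, 23, -5  ⇒  Σ = 116
Area = |Σ|/2 = 58.

58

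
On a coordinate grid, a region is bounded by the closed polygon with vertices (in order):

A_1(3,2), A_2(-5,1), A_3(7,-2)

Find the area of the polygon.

Σ = (13) + (3) + (20) = 36
Area = |Σ|/2 = 18.

18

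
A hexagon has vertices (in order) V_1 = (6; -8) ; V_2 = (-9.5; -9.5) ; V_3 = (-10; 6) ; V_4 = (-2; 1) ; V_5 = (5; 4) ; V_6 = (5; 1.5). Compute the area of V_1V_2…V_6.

178.75

Σ = (-133) + (-152) + (2) + (-13) + (-12.5) + (-49) = -357.5
Area = |Σ|/2 = 178.75.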